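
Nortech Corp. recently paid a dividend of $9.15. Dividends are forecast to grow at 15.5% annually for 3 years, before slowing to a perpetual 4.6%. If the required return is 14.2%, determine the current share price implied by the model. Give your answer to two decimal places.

Two-stage DDM. Project D₁…D_3 at 0.155, terminal growth 0.046, discount at r = 0.142.
D_1 = 10.5683
D_2 = 12.2063
D_3 = 14.0983
Terminal value at t=3: TV = D_4/(r−g) = 14.7468/(0.142−0.046) = 153.6128
P₀ = 10.5683/(1+0.142)^1 + 12.2063/(1+0.142)^2 + 14.0983/(1+0.142)^3 + 153.6128/(1+0.142)^3 = 131.2202

$131.22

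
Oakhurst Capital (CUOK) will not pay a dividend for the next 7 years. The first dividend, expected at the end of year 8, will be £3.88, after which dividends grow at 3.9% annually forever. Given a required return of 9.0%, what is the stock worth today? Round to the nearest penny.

£41.62

Deferred-dividend DDM. At t=7 the remaining stream is a growing perpetuity with first payment D_8 = 3.88.
V_7 = D_8/(r−g) = 3.88/(0.09−0.039) = 76.0784
P₀ = V_7/(1+r)^7 = 76.0784/(1+0.09)^7 = 41.6175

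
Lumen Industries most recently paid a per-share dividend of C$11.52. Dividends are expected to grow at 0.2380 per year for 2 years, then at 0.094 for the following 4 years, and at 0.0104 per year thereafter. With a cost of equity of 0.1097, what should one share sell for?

Three-stage DDM. Project D₁…D_6; terminal Gordon value at t=6 with g = 0.0104; discount at r = 0.1097.
D_1 = 14.2618
D_2 = 17.6561
D_3 = 19.3157
D_4 = 21.1314
D_5 = 23.1178
D_6 = 25.2908
TV_6 = 25.5539/(0.1097−0.0104) = 257.3399
P₀ = Σ Dₜ/(1+r)ᵗ + TV_6/(1+r)^6 = 220.3487

C$220.35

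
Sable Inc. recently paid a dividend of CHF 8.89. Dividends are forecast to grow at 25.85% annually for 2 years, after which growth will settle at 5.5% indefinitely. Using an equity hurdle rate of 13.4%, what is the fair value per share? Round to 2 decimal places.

CHF 167.04

Two-stage DDM. Project D₁…D_2 at 0.2585, terminal growth 0.055, discount at r = 0.134.
D_1 = 11.1881
D_2 = 14.0802
Terminal value at t=2: TV = D_3/(r−g) = 14.8546/(0.134−0.055) = 188.0328
P₀ = 11.1881/(1+0.134)^1 + 14.0802/(1+0.134)^2 + 188.0328/(1+0.134)^2 = 167.0354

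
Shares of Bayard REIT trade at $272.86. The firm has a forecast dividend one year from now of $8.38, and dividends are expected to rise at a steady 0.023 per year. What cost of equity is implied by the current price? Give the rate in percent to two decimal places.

5.37%

Rearranging the constant-growth DDM: r = D₁/P₀ + g.
r = 8.3800 / 272.86 + 0.023 = 0.03071 + 0.023 = 0.05371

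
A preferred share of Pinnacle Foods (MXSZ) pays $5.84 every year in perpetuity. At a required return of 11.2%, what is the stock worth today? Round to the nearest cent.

$52.14

Zero-growth DDM (perpetuity): P₀ = D/r = 5.84 / 0.112 = 52.1429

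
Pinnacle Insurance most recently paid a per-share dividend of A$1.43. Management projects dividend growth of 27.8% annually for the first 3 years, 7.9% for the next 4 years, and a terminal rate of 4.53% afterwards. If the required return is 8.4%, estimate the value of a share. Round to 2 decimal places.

A$77.42

Three-stage DDM. Project D₁…D_7; terminal Gordon value at t=7 with g = 0.0453; discount at r = 0.084.
D_1 = 1.8275
D_2 = 2.3356
D_3 = 2.9849
D_4 = 3.2207
D_5 = 3.4751
D_6 = 3.7497
D_7 = 4.0459
TV_7 = 4.2292/(0.084−0.0453) = 109.2809
P₀ = Σ Dₜ/(1+r)ᵗ + TV_7/(1+r)^7 = 77.4183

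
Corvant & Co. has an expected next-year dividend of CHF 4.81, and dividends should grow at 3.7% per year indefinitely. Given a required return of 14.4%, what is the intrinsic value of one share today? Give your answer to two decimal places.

CHF 44.95

Gordon growth model: P₀ = D₁/(r − g), with D₁ = 4.81 given directly.
P₀ = 4.8100 / (0.144 − 0.037) = 4.8100 / 0.107 = 44.9533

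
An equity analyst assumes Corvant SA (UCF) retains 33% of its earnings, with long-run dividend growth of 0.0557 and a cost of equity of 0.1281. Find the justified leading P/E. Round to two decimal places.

9.25

Payout ratio b = 1 − 0.33 = 0.67.
Justified leading P/E = b/(r−g) = 0.67/(0.1281−0.0557) = 9.2541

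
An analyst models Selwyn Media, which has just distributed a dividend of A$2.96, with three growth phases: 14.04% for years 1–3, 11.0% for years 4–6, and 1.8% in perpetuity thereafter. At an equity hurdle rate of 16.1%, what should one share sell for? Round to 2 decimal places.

A$33.72

Three-stage DDM. Project D₁…D_6; terminal Gordon value at t=6 with g = 0.018; discount at r = 0.161.
D_1 = 3.3756
D_2 = 3.8495
D_3 = 4.3900
D_4 = 4.8729
D_5 = 5.4089
D_6 = 6.0039
TV_6 = 6.1120/(0.161−0.018) = 42.7409
P₀ = Σ Dₜ/(1+r)ᵗ + TV_6/(1+r)^6 = 33.7185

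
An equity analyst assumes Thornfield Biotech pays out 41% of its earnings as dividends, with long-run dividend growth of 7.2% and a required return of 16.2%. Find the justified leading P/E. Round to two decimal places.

Justified leading P/E = b/(r−g) = 0.41/(0.162−0.072) = 4.5556

4.56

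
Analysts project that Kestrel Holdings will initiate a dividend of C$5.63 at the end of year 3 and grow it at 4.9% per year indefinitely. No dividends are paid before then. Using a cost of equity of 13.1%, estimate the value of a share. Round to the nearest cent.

C$53.67

Deferred-dividend DDM. At t=2 the remaining stream is a growing perpetuity with first payment D_3 = 5.63.
V_2 = D_3/(r−g) = 5.63/(0.131−0.049) = 68.6585
P₀ = V_2/(1+r)^2 = 68.6585/(1+0.131)^2 = 53.6747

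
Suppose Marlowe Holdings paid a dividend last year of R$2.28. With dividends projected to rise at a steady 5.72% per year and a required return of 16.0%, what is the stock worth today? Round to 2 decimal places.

Gordon growth model: P₀ = D₁/(r − g). D₁ = 2.28 × (1 + 0.0572) = 2.4104.
P₀ = 2.4104 / (0.16 − 0.0572) = 2.4104 / 0.1028 = 23.4476

R$23.45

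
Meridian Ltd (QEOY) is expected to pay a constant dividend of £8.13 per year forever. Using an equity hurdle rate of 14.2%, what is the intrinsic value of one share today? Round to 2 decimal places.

£57.25

Zero-growth DDM (perpetuity): P₀ = D/r = 8.13 / 0.142 = 57.2535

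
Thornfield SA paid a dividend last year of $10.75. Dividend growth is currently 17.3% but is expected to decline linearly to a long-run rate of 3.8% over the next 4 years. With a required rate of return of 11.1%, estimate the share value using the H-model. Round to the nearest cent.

H-model: P₀ = D₀[(1+g_L) + H(g_S−g_L)]/(r−g_L), with H = 4/2 = 2.
P₀ = 10.75 × [(1+0.038) + 2×(0.173−0.038)] / (0.111−0.038)
   = 10.75 × 1.3080 / 0.073 = 192.6164

$192.62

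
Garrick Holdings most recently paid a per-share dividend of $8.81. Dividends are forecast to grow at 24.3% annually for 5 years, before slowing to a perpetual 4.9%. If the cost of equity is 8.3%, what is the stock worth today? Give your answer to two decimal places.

Two-stage DDM. Project D₁…D_5 at 0.243, terminal growth 0.049, discount at r = 0.083.
D_1 = 10.9508
D_2 = 13.6119
D_3 = 16.9196
D_4 = 21.0310
D_5 = 26.1416
Terminal value at t=5: TV = D_6/(r−g) = 27.4225/(0.083−0.049) = 806.5441
P₀ = 10.9508/(1+0.083)^1 + 13.6119/(1+0.083)^2 + 16.9196/(1+0.083)^3 + 21.0310/(1+0.083)^4 + 26.1416/(1+0.083)^5 + 806.5441/(1+0.083)^5 = 609.2309

$609.23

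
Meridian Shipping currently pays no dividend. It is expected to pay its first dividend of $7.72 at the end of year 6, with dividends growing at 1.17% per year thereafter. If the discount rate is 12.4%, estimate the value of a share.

$38.32

Deferred-dividend DDM. At t=5 the remaining stream is a growing perpetuity with first payment D_6 = 7.72.
V_5 = D_6/(r−g) = 7.72/(0.124−0.0117) = 68.7444
P₀ = V_5/(1+r)^5 = 68.7444/(1+0.124)^5 = 38.3183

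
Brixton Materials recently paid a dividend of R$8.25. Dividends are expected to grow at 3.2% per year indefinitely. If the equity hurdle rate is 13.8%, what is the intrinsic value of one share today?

R$80.32

Gordon growth model: P₀ = D₁/(r − g). D₁ = 8.25 × (1 + 0.032) = 8.5140.
P₀ = 8.5140 / (0.138 − 0.032) = 8.5140 / 0.106 = 80.3208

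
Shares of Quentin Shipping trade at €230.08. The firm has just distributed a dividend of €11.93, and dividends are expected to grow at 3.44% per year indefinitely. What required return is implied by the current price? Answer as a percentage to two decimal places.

8.80%

Rearranging the constant-growth DDM: r = D₁/P₀ + g.
D₁ = 11.93 × (1 + 0.0344) = 12.3404.
r = 12.3404 / 230.08 + 0.0344 = 0.05364 + 0.0344 = 0.08804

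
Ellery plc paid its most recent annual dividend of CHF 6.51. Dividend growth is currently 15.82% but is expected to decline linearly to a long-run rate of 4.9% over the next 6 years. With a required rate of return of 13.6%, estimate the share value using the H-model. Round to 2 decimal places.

CHF 103.01

H-model: P₀ = D₀[(1+g_L) + H(g_S−g_L)]/(r−g_L), with H = 6/2 = 3.
P₀ = 6.51 × [(1+0.049) + 3×(0.1582−0.049)] / (0.136−0.049)
   = 6.51 × 1.3766 / 0.087 = 103.0077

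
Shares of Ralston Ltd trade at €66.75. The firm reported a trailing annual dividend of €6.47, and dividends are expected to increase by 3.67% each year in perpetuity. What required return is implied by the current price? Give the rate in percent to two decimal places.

13.72%

Rearranging the constant-growth DDM: r = D₁/P₀ + g.
D₁ = 6.47 × (1 + 0.0367) = 6.7074.
r = 6.7074 / 66.75 + 0.0367 = 0.10049 + 0.0367 = 0.13719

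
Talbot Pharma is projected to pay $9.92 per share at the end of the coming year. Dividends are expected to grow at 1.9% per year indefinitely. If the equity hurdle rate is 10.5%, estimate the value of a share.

$115.35

Gordon growth model: P₀ = D₁/(r − g), with D₁ = 9.92 given directly.
P₀ = 9.9200 / (0.105 − 0.019) = 9.9200 / 0.086 = 115.3488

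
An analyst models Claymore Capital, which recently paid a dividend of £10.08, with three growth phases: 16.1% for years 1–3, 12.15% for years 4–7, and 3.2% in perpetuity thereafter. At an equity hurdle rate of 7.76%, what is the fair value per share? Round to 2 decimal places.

Three-stage DDM. Project D₁…D_7; terminal Gordon value at t=7 with g = 0.032; discount at r = 0.0776.
D_1 = 11.7029
D_2 = 13.5870
D_3 = 15.7746
D_4 = 17.6912
D_5 = 19.8406
D_6 = 22.2513
D_7 = 24.9548
TV_7 = 25.7534/(0.0776−0.032) = 564.7668
P₀ = Σ Dₜ/(1+r)ᵗ + TV_7/(1+r)^7 = 425.6489

£425.65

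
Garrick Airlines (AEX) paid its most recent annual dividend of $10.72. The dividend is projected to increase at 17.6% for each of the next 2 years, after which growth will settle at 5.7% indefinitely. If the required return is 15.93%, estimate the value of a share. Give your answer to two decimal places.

$135.88

Two-stage DDM. Project D₁…D_2 at 0.176, terminal growth 0.057, discount at r = 0.1593.
D_1 = 12.6067
D_2 = 14.8255
Terminal value at t=2: TV = D_3/(r−g) = 15.6706/(0.1593−0.057) = 153.1824
P₀ = 12.6067/(1+0.1593)^1 + 14.8255/(1+0.1593)^2 + 153.1824/(1+0.1593)^2 = 135.8825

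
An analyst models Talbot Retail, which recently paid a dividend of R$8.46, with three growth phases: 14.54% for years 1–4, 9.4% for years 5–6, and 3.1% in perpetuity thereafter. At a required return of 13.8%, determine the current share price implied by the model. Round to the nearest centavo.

R$128.08

Three-stage DDM. Project D₁…D_6; terminal Gordon value at t=6 with g = 0.031; discount at r = 0.138.
D_1 = 9.6901
D_2 = 11.0990
D_3 = 12.7128
D_4 = 14.5613
D_5 = 15.9300
D_6 = 17.4274
TV_6 = 17.9677/(0.138−0.031) = 167.9224
P₀ = Σ Dₜ/(1+r)ᵗ + TV_6/(1+r)^6 = 128.0775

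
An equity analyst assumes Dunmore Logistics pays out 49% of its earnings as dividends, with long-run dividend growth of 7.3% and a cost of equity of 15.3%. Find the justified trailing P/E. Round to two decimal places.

Justified trailing P/E = b(1+g)/(r−g) = 0.49×(1+0.073)/(0.153−0.073) = 6.5721

6.57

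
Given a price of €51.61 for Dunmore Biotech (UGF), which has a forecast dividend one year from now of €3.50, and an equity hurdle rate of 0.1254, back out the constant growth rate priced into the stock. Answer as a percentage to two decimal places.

From P₀ = D₁/(r − g), the implied growth is g = r − D₁/P₀.
g = 0.1254 − 3.50/51.61 = 0.1254 − 0.06782 = 0.05758

5.76%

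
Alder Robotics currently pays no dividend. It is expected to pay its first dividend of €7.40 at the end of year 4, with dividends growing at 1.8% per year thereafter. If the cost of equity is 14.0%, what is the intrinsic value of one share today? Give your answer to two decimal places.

€40.94

Deferred-dividend DDM. At t=3 the remaining stream is a growing perpetuity with first payment D_4 = 7.40.
V_3 = D_4/(r−g) = 7.40/(0.14−0.018) = 60.6557
P₀ = V_3/(1+r)^3 = 60.6557/(1+0.14)^3 = 40.9409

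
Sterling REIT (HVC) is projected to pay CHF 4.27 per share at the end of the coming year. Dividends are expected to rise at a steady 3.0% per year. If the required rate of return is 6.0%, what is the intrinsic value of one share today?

Gordon growth model: P₀ = D₁/(r − g), with D₁ = 4.27 given directly.
P₀ = 4.2700 / (0.06 − 0.03) = 4.2700 / 0.03 = 142.3333

CHF 142.33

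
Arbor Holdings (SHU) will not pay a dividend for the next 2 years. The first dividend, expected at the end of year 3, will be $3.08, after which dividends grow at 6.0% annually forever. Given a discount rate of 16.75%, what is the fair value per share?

Deferred-dividend DDM. At t=2 the remaining stream is a growing perpetuity with first payment D_3 = 3.08.
V_2 = D_3/(r−g) = 3.08/(0.1675−0.06) = 28.6512
P₀ = V_2/(1+r)^2 = 28.6512/(1+0.1675)^2 = 21.0198

$21.02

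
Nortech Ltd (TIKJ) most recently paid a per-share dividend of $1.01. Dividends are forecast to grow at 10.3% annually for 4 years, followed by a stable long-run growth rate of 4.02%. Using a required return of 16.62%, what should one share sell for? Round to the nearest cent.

Two-stage DDM. Project D₁…D_4 at 0.103, terminal growth 0.0402, discount at r = 0.1662.
D_1 = 1.1140
D_2 = 1.2288
D_3 = 1.3553
D_4 = 1.4949
Terminal value at t=4: TV = D_5/(r−g) = 1.5550/(0.1662−0.0402) = 12.3416
P₀ = 1.1140/(1+0.1662)^1 + 1.2288/(1+0.1662)^2 + 1.3553/(1+0.1662)^3 + 1.4949/(1+0.1662)^4 + 12.3416/(1+0.1662)^4 = 10.1938

$10.19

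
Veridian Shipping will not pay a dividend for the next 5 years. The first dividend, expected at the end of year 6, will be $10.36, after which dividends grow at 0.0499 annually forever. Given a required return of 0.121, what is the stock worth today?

$82.31

Deferred-dividend DDM. At t=5 the remaining stream is a growing perpetuity with first payment D_6 = 10.36.
V_5 = D_6/(r−g) = 10.36/(0.121−0.0499) = 145.7103
P₀ = V_5/(1+r)^5 = 145.7103/(1+0.121)^5 = 82.3118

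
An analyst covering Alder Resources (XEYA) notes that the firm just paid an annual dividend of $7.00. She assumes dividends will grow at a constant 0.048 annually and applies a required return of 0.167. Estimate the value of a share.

Gordon growth model: P₀ = D₁/(r − g). D₁ = 7.00 × (1 + 0.048) = 7.3360.
P₀ = 7.3360 / (0.167 − 0.048) = 7.3360 / 0.119 = 61.6471

$61.65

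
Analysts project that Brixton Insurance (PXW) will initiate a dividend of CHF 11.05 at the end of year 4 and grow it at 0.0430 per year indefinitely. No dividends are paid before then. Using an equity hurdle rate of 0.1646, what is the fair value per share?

CHF 57.53

Deferred-dividend DDM. At t=3 the remaining stream is a growing perpetuity with first payment D_4 = 11.05.
V_3 = D_4/(r−g) = 11.05/(0.1646−0.043) = 90.8717
P₀ = V_3/(1+r)^3 = 90.8717/(1+0.1646)^3 = 57.5305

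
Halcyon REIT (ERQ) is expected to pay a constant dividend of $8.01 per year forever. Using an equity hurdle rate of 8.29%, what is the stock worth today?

$96.62

Zero-growth DDM (perpetuity): P₀ = D/r = 8.01 / 0.0829 = 96.6224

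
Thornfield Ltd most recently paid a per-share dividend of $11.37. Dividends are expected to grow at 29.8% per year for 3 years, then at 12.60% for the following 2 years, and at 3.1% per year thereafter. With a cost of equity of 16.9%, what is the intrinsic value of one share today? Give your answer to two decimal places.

$179.53

Three-stage DDM. Project D₁…D_5; terminal Gordon value at t=5 with g = 0.031; discount at r = 0.169.
D_1 = 14.7583
D_2 = 19.1562
D_3 = 24.8648
D_4 = 27.9977
D_5 = 31.5255
TV_5 = 32.5027/(0.169−0.031) = 235.5271
P₀ = Σ Dₜ/(1+r)ᵗ + TV_5/(1+r)^5 = 179.5269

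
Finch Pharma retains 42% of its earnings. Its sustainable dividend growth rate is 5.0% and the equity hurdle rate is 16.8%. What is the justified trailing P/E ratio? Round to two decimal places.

5.16

Payout ratio b = 1 − 0.42 = 0.58.
Justified trailing P/E = b(1+g)/(r−g) = 0.58×(1+0.05)/(0.168−0.05) = 5.1610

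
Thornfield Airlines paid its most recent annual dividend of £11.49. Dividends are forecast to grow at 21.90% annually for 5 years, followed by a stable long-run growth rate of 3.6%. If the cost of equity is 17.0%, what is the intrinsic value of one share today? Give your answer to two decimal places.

£174.14

Two-stage DDM. Project D₁…D_5 at 0.219, terminal growth 0.036, discount at r = 0.17.
D_1 = 14.0063
D_2 = 17.0737
D_3 = 20.8128
D_4 = 25.3708
D_5 = 30.9271
Terminal value at t=5: TV = D_6/(r−g) = 32.0404/(0.17−0.036) = 239.1077
P₀ = 14.0063/(1+0.17)^1 + 17.0737/(1+0.17)^2 + 20.8128/(1+0.17)^3 + 25.3708/(1+0.17)^4 + 30.9271/(1+0.17)^5 + 239.1077/(1+0.17)^5 = 174.1437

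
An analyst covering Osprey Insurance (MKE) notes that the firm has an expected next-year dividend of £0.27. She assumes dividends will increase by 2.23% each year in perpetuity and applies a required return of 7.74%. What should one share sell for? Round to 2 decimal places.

Gordon growth model: P₀ = D₁/(r − g), with D₁ = 0.27 given directly.
P₀ = 0.2700 / (0.0774 − 0.0223) = 0.2700 / 0.0551 = 4.9002

£4.90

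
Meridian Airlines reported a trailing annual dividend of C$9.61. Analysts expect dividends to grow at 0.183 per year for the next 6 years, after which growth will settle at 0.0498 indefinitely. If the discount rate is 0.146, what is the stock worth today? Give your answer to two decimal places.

Two-stage DDM. Project D₁…D_6 at 0.183, terminal growth 0.0498, discount at r = 0.146.
D_1 = 11.3686
D_2 = 13.4491
D_3 = 15.9103
D_4 = 18.8219
D_5 = 22.2663
D_6 = 26.3410
Terminal value at t=6: TV = D_7/(r−g) = 27.6528/(0.146−0.0498) = 287.4507
P₀ = 11.3686/(1+0.146)^1 + 13.4491/(1+0.146)^2 + 15.9103/(1+0.146)^3 + 18.8219/(1+0.146)^4 + 22.2663/(1+0.146)^5 + 26.3410/(1+0.146)^6 + 287.4507/(1+0.146)^6 = 191.4361

C$191.44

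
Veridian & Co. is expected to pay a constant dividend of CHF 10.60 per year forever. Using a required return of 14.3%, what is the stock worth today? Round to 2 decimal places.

Zero-growth DDM (perpetuity): P₀ = D/r = 10.60 / 0.143 = 74.1259

CHF 74.13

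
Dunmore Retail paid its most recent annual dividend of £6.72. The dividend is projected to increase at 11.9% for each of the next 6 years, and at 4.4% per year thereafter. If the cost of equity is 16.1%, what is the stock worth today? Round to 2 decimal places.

£83.58

Two-stage DDM. Project D₁…D_6 at 0.119, terminal growth 0.044, discount at r = 0.161.
D_1 = 7.5197
D_2 = 8.4145
D_3 = 9.4159
D_4 = 10.5363
D_5 = 11.7902
D_6 = 13.1932
Terminal value at t=6: TV = D_7/(r−g) = 13.7737/(0.161−0.044) = 117.7238
P₀ = 7.5197/(1+0.161)^1 + 8.4145/(1+0.161)^2 + 9.4159/(1+0.161)^3 + 10.5363/(1+0.161)^4 + 11.7902/(1+0.161)^5 + 13.1932/(1+0.161)^6 + 117.7238/(1+0.161)^6 = 83.5815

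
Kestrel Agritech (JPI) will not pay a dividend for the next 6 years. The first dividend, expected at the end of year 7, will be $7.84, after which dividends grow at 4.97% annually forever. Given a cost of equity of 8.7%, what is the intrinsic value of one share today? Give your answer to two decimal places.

Deferred-dividend DDM. At t=6 the remaining stream is a growing perpetuity with first payment D_7 = 7.84.
V_6 = D_7/(r−g) = 7.84/(0.087−0.0497) = 210.1877
P₀ = V_6/(1+r)^6 = 210.1877/(1+0.087)^6 = 127.4178

$127.42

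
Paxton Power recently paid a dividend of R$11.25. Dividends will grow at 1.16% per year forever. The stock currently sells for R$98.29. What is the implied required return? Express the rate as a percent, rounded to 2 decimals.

12.74%

Rearranging the constant-growth DDM: r = D₁/P₀ + g.
D₁ = 11.25 × (1 + 0.0116) = 11.3805.
r = 11.3805 / 98.29 + 0.0116 = 0.11578 + 0.0116 = 0.12738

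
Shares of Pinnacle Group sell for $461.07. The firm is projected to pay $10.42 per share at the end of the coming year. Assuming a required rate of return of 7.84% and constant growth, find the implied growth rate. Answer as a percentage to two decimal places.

5.58%

From P₀ = D₁/(r − g), the implied growth is g = r − D₁/P₀.
g = 0.0784 − 10.42/461.07 = 0.0784 − 0.02260 = 0.05580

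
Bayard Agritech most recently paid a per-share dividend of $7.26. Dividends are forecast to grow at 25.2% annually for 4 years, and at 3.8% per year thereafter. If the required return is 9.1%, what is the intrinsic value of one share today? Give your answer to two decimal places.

Two-stage DDM. Project D₁…D_4 at 0.252, terminal growth 0.038, discount at r = 0.091.
D_1 = 9.0895
D_2 = 11.3801
D_3 = 14.2479
D_4 = 17.8383
Terminal value at t=4: TV = D_5/(r−g) = 18.5162/(0.091−0.038) = 349.3618
P₀ = 9.0895/(1+0.091)^1 + 11.3801/(1+0.091)^2 + 14.2479/(1+0.091)^3 + 17.8383/(1+0.091)^4 + 349.3618/(1+0.091)^4 = 288.0453

$288.05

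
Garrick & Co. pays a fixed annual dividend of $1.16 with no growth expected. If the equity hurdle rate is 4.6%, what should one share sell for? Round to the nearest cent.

$25.22

Zero-growth DDM (perpetuity): P₀ = D/r = 1.16 / 0.046 = 25.2174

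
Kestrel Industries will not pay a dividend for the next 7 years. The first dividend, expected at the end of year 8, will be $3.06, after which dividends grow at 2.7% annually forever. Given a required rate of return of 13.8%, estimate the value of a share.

Deferred-dividend DDM. At t=7 the remaining stream is a growing perpetuity with first payment D_8 = 3.06.
V_7 = D_8/(r−g) = 3.06/(0.138−0.027) = 27.5676
P₀ = V_7/(1+r)^7 = 27.5676/(1+0.138)^7 = 11.1533

$11.15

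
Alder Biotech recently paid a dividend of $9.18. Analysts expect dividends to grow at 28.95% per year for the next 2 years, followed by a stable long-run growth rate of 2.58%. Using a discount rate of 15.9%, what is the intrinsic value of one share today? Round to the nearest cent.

Two-stage DDM. Project D₁…D_2 at 0.2895, terminal growth 0.0258, discount at r = 0.159.
D_1 = 11.8376
D_2 = 15.2646
Terminal value at t=2: TV = D_3/(r−g) = 15.6584/(0.159−0.0258) = 117.5557
P₀ = 11.8376/(1+0.159)^1 + 15.2646/(1+0.159)^2 + 117.5557/(1+0.159)^2 = 109.0912

$109.09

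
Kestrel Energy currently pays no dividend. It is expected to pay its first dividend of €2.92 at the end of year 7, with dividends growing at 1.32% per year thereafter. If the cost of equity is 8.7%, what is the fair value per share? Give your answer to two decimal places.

€23.99

Deferred-dividend DDM. At t=6 the remaining stream is a growing perpetuity with first payment D_7 = 2.92.
V_6 = D_7/(r−g) = 2.92/(0.087−0.0132) = 39.5664
P₀ = V_6/(1+r)^6 = 39.5664/(1+0.087)^6 = 23.9855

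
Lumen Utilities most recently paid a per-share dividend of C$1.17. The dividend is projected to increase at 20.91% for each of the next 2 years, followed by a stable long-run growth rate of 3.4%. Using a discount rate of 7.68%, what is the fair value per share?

C$38.43

Two-stage DDM. Project D₁…D_2 at 0.2091, terminal growth 0.034, discount at r = 0.0768.
D_1 = 1.4146
D_2 = 1.7104
Terminal value at t=2: TV = D_3/(r−g) = 1.7686/(0.0768−0.034) = 41.3225
P₀ = 1.4146/(1+0.0768)^1 + 1.7104/(1+0.0768)^2 + 41.3225/(1+0.0768)^2 = 38.4272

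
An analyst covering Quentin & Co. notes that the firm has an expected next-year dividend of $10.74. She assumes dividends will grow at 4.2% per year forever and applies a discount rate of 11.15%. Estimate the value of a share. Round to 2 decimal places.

Gordon growth model: P₀ = D₁/(r − g), with D₁ = 10.74 given directly.
P₀ = 10.7400 / (0.1115 − 0.042) = 10.7400 / 0.0695 = 154.5324

$154.53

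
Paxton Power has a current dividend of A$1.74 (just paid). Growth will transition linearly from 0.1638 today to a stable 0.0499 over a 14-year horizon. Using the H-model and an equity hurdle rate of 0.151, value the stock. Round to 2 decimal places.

A$31.79

H-model: P₀ = D₀[(1+g_L) + H(g_S−g_L)]/(r−g_L), with H = 14/2 = 7.
P₀ = 1.74 × [(1+0.0499) + 7×(0.1638−0.0499)] / (0.151−0.0499)
   = 1.74 × 1.8472 / 0.1011 = 31.7916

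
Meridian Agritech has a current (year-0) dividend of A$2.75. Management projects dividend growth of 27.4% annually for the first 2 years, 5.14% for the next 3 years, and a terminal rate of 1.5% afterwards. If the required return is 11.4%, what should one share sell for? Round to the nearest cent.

Three-stage DDM. Project D₁…D_5; terminal Gordon value at t=5 with g = 0.015; discount at r = 0.114.
D_1 = 3.5035
D_2 = 4.4635
D_3 = 4.6929
D_4 = 4.9341
D_5 = 5.1877
TV_5 = 5.2655/(0.114−0.015) = 53.1871
P₀ = Σ Dₜ/(1+r)ᵗ + TV_5/(1+r)^5 = 47.3651

A$47.37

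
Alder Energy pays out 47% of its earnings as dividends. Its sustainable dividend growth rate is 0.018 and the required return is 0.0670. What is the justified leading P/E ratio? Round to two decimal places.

9.59

Justified leading P/E = b/(r−g) = 0.47/(0.067−0.018) = 9.5918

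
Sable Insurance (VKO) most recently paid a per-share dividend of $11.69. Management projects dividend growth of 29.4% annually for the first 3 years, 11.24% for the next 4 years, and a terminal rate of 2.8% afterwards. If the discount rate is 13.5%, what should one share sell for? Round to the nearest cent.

Three-stage DDM. Project D₁…D_7; terminal Gordon value at t=7 with g = 0.028; discount at r = 0.135.
D_1 = 15.1269
D_2 = 19.5742
D_3 = 25.3290
D_4 = 28.1759
D_5 = 31.3429
D_6 = 34.8659
D_7 = 38.7848
TV_7 = 39.8707/(0.135−0.028) = 372.6238
P₀ = Σ Dₜ/(1+r)ᵗ + TV_7/(1+r)^7 = 265.3248

$265.32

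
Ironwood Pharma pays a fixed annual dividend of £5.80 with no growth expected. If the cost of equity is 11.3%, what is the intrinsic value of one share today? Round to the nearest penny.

Zero-growth DDM (perpetuity): P₀ = D/r = 5.80 / 0.113 = 51.3274

£51.33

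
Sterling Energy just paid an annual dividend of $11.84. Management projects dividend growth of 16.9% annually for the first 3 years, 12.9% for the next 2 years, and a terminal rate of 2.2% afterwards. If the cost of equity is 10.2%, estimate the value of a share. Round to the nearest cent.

Three-stage DDM. Project D₁…D_5; terminal Gordon value at t=5 with g = 0.022; discount at r = 0.102.
D_1 = 13.8410
D_2 = 16.1801
D_3 = 18.9145
D_4 = 21.3545
D_5 = 24.1092
TV_5 = 24.6396/(0.102−0.022) = 307.9953
P₀ = Σ Dₜ/(1+r)ᵗ + TV_5/(1+r)^5 = 258.8430

$258.84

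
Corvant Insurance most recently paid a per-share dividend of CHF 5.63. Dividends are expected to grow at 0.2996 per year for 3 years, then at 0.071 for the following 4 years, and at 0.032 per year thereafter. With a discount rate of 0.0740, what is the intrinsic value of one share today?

Three-stage DDM. Project D₁…D_7; terminal Gordon value at t=7 with g = 0.032; discount at r = 0.074.
D_1 = 7.3167
D_2 = 9.5088
D_3 = 12.3577
D_4 = 13.2351
D_5 = 14.1748
D_6 = 15.1812
D_7 = 16.2591
TV_7 = 16.7793/(0.074−0.032) = 399.5083
P₀ = Σ Dₜ/(1+r)ᵗ + TV_7/(1+r)^7 = 307.0342

CHF 307.03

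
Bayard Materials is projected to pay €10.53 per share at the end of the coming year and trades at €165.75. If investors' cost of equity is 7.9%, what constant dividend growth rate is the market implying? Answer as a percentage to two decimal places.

1.55%

From P₀ = D₁/(r − g), the implied growth is g = r − D₁/P₀.
g = 0.079 − 10.53/165.75 = 0.079 − 0.06353 = 0.01547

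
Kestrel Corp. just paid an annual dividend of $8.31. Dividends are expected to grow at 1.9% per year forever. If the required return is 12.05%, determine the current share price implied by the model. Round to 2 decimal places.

Gordon growth model: P₀ = D₁/(r − g). D₁ = 8.31 × (1 + 0.019) = 8.4679.
P₀ = 8.4679 / (0.1205 − 0.019) = 8.4679 / 0.1015 = 83.4275

$83.43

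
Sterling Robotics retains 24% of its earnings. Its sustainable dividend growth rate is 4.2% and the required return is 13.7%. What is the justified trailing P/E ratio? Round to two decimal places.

Payout ratio b = 1 − 0.24 = 0.76.
Justified trailing P/E = b(1+g)/(r−g) = 0.76×(1+0.042)/(0.137−0.042) = 8.3360

8.34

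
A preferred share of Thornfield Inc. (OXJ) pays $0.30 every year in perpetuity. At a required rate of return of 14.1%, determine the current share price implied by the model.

$2.13

Zero-growth DDM (perpetuity): P₀ = D/r = 0.30 / 0.141 = 2.1277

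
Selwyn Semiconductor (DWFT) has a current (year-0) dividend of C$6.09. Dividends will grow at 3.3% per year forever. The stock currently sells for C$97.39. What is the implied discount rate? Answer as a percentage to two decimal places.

9.76%

Rearranging the constant-growth DDM: r = D₁/P₀ + g.
D₁ = 6.09 × (1 + 0.033) = 6.2910.
r = 6.2910 / 97.39 + 0.033 = 0.06460 + 0.033 = 0.09760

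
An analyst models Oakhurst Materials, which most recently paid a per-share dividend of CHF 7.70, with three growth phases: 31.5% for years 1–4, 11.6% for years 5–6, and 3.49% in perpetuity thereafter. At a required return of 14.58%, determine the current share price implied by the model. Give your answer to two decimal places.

CHF 187.92

Three-stage DDM. Project D₁…D_6; terminal Gordon value at t=6 with g = 0.0349; discount at r = 0.1458.
D_1 = 10.1255
D_2 = 13.3150
D_3 = 17.5093
D_4 = 23.0247
D_5 = 25.6956
D_6 = 28.6762
TV_6 = 29.6770/(0.1458−0.0349) = 267.6018
P₀ = Σ Dₜ/(1+r)ᵗ + TV_6/(1+r)^6 = 187.9206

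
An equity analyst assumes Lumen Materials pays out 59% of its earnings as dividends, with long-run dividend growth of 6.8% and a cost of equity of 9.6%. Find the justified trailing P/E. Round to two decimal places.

22.50

Justified trailing P/E = b(1+g)/(r−g) = 0.59×(1+0.068)/(0.096−0.068) = 22.5043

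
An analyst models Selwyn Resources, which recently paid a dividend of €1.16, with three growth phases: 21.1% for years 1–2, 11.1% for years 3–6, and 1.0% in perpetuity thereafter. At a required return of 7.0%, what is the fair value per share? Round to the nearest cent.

€38.41

Three-stage DDM. Project D₁…D_6; terminal Gordon value at t=6 with g = 0.01; discount at r = 0.07.
D_1 = 1.4048
D_2 = 1.7012
D_3 = 1.8900
D_4 = 2.0998
D_5 = 2.3329
D_6 = 2.5918
TV_6 = 2.6177/(0.07−0.01) = 43.6287
P₀ = Σ Dₜ/(1+r)ᵗ + TV_6/(1+r)^6 = 38.4054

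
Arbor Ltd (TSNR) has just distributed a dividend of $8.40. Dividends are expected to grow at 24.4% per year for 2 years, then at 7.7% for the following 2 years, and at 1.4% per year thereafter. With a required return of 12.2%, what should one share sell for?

Three-stage DDM. Project D₁…D_4; terminal Gordon value at t=4 with g = 0.014; discount at r = 0.122.
D_1 = 10.4496
D_2 = 12.9993
D_3 = 14.0002
D_4 = 15.0783
TV_4 = 15.2894/(0.122−0.014) = 141.5682
P₀ = Σ Dₜ/(1+r)ᵗ + TV_4/(1+r)^4 = 128.3951

$128.40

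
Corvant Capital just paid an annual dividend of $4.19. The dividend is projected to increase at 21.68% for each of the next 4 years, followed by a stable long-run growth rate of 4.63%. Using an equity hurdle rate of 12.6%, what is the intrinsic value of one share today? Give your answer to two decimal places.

$95.44

Two-stage DDM. Project D₁…D_4 at 0.2168, terminal growth 0.0463, discount at r = 0.126.
D_1 = 5.0984
D_2 = 6.2037
D_3 = 7.5487
D_4 = 9.1852
Terminal value at t=4: TV = D_5/(r−g) = 9.6105/(0.126−0.0463) = 120.5837
P₀ = 5.0984/(1+0.126)^1 + 6.2037/(1+0.126)^2 + 7.5487/(1+0.126)^3 + 9.1852/(1+0.126)^4 + 120.5837/(1+0.126)^4 = 95.4352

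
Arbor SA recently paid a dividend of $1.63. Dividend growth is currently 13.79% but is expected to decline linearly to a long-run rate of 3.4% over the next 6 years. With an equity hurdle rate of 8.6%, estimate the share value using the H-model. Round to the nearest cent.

$42.18

H-model: P₀ = D₀[(1+g_L) + H(g_S−g_L)]/(r−g_L), with H = 6/2 = 3.
P₀ = 1.63 × [(1+0.034) + 3×(0.1379−0.034)] / (0.086−0.034)
   = 1.63 × 1.3457 / 0.052 = 42.1825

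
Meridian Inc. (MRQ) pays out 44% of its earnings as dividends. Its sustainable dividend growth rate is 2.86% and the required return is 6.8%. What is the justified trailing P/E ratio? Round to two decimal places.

Justified trailing P/E = b(1+g)/(r−g) = 0.44×(1+0.0286)/(0.068−0.0286) = 11.4869

11.49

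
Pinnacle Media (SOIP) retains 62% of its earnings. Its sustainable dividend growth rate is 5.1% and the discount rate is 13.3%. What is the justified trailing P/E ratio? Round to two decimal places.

4.87

Payout ratio b = 1 − 0.62 = 0.38.
Justified trailing P/E = b(1+g)/(r−g) = 0.38×(1+0.051)/(0.133−0.051) = 4.8705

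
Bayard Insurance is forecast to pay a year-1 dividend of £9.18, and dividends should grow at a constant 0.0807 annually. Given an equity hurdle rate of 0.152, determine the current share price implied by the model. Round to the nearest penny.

£128.75

Gordon growth model: P₀ = D₁/(r − g), with D₁ = 9.18 given directly.
P₀ = 9.1800 / (0.152 − 0.0807) = 9.1800 / 0.0713 = 128.7518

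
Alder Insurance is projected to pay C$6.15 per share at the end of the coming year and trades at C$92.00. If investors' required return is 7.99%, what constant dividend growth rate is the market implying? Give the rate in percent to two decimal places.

From P₀ = D₁/(r − g), the implied growth is g = r − D₁/P₀.
g = 0.0799 − 6.15/92.00 = 0.0799 − 0.06685 = 0.01305

1.31%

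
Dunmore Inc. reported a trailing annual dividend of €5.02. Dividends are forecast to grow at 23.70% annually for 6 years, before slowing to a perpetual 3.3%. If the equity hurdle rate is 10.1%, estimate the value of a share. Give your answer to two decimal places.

€199.57

Two-stage DDM. Project D₁…D_6 at 0.237, terminal growth 0.033, discount at r = 0.101.
D_1 = 6.2097
D_2 = 7.6814
D_3 = 9.5020
D_4 = 11.7539
D_5 = 14.5396
D_6 = 17.9855
Terminal value at t=6: TV = D_7/(r−g) = 18.5790/(0.101−0.033) = 273.2205
P₀ = 6.2097/(1+0.101)^1 + 7.6814/(1+0.101)^2 + 9.5020/(1+0.101)^3 + 11.7539/(1+0.101)^4 + 14.5396/(1+0.101)^5 + 17.9855/(1+0.101)^6 + 273.2205/(1+0.101)^6 = 199.5668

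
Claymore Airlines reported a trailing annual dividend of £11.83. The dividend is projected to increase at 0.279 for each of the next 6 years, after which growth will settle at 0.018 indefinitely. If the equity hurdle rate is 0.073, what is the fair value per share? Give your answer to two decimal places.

Two-stage DDM. Project D₁…D_6 at 0.279, terminal growth 0.018, discount at r = 0.073.
D_1 = 15.1306
D_2 = 19.3520
D_3 = 24.7512
D_4 = 31.6568
D_5 = 40.4890
D_6 = 51.7855
Terminal value at t=6: TV = D_7/(r−g) = 52.7176/(0.073−0.018) = 958.5022
P₀ = 15.1306/(1+0.073)^1 + 19.3520/(1+0.073)^2 + 24.7512/(1+0.073)^3 + 31.6568/(1+0.073)^4 + 40.4890/(1+0.073)^5 + 51.7855/(1+0.073)^6 + 958.5022/(1+0.073)^6 = 765.2764

£765.28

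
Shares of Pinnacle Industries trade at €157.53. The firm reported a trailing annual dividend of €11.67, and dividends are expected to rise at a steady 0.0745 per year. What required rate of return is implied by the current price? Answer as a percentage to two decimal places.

15.41%

Rearranging the constant-growth DDM: r = D₁/P₀ + g.
D₁ = 11.67 × (1 + 0.0745) = 12.5394.
r = 12.5394 / 157.53 + 0.0745 = 0.07960 + 0.0745 = 0.15410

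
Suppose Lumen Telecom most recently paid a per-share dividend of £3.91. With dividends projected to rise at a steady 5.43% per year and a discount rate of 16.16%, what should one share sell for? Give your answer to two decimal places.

£38.42

Gordon growth model: P₀ = D₁/(r − g). D₁ = 3.91 × (1 + 0.0543) = 4.1223.
P₀ = 4.1223 / (0.1616 − 0.0543) = 4.1223 / 0.1073 = 38.4186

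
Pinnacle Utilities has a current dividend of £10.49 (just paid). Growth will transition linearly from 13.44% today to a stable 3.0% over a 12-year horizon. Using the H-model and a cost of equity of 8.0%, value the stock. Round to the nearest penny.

£347.51

H-model: P₀ = D₀[(1+g_L) + H(g_S−g_L)]/(r−g_L), with H = 12/2 = 6.
P₀ = 10.49 × [(1+0.03) + 6×(0.1344−0.03)] / (0.08−0.03)
   = 10.49 × 1.6564 / 0.05 = 347.5127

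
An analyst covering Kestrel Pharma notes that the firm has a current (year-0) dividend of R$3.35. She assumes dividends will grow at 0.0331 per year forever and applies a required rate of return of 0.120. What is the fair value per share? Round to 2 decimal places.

Gordon growth model: P₀ = D₁/(r − g). D₁ = 3.35 × (1 + 0.0331) = 3.4609.
P₀ = 3.4609 / (0.12 − 0.0331) = 3.4609 / 0.0869 = 39.8261

R$39.83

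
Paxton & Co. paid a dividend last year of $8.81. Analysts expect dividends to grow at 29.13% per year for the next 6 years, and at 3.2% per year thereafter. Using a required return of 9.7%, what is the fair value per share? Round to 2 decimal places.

Two-stage DDM. Project D₁…D_6 at 0.2913, terminal growth 0.032, discount at r = 0.097.
D_1 = 11.3764
D_2 = 14.6903
D_3 = 18.9696
D_4 = 24.4954
D_5 = 31.6309
D_6 = 40.8450
Terminal value at t=6: TV = D_7/(r−g) = 42.1520/(0.097−0.032) = 648.4928
P₀ = 11.3764/(1+0.097)^1 + 14.6903/(1+0.097)^2 + 18.9696/(1+0.097)^3 + 24.4954/(1+0.097)^4 + 31.6309/(1+0.097)^5 + 40.8450/(1+0.097)^6 + 648.4928/(1+0.097)^6 = 469.3135

$469.31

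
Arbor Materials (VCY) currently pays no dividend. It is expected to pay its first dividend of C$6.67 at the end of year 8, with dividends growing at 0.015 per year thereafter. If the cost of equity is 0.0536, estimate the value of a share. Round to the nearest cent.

C$119.90

Deferred-dividend DDM. At t=7 the remaining stream is a growing perpetuity with first payment D_8 = 6.67.
V_7 = D_8/(r−g) = 6.67/(0.0536−0.015) = 172.7979
P₀ = V_7/(1+r)^7 = 172.7979/(1+0.0536)^7 = 119.8970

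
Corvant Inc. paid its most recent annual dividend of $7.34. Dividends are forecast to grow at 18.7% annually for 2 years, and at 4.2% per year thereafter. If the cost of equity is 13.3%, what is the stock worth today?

Two-stage DDM. Project D₁…D_2 at 0.187, terminal growth 0.042, discount at r = 0.133.
D_1 = 8.7126
D_2 = 10.3418
Terminal value at t=2: TV = D_3/(r−g) = 10.7762/(0.133−0.042) = 118.4197
P₀ = 8.7126/(1+0.133)^1 + 10.3418/(1+0.133)^2 + 118.4197/(1+0.133)^2 = 107.9957

$108.00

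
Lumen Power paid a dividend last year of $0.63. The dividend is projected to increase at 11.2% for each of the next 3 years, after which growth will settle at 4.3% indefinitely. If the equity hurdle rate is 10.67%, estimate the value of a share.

Two-stage DDM. Project D₁…D_3 at 0.112, terminal growth 0.043, discount at r = 0.1067.
D_1 = 0.7006
D_2 = 0.7790
D_3 = 0.8663
Terminal value at t=3: TV = D_4/(r−g) = 0.9035/(0.1067−0.043) = 14.1840
P₀ = 0.7006/(1+0.1067)^1 + 0.7790/(1+0.1067)^2 + 0.8663/(1+0.1067)^3 + 14.1840/(1+0.1067)^3 = 12.3725

$12.37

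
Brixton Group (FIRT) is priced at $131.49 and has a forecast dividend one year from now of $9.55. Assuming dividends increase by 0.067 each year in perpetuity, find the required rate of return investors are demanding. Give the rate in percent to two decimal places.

Rearranging the constant-growth DDM: r = D₁/P₀ + g.
r = 9.5500 / 131.49 + 0.067 = 0.07263 + 0.067 = 0.13963

13.96%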